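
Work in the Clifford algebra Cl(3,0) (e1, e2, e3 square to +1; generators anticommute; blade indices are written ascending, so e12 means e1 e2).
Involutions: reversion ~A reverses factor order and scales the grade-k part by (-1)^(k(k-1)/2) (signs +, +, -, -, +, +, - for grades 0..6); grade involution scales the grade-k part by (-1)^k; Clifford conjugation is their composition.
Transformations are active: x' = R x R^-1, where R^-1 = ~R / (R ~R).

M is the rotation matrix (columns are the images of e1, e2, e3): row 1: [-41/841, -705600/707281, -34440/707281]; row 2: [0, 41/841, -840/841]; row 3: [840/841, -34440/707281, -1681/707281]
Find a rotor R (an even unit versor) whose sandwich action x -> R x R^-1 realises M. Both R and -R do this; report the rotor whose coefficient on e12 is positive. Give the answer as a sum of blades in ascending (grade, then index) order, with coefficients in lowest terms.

Method: write R = a + b12*e12 + b13*e13 + b23*e23 with a^2 + b12^2 + b13^2 + b23^2 = 1 (so R^-1 = ~R). Expanding the columns R e_j ~R gives tr M = 4a^2 - 1 and, from the antisymmetric part, M21 - M12 = -4a*b12, M13 - M31 = 4a*b13, M32 - M23 = -4a*b23.
Here tr M = -1681/707281, so a^2 = (1 + tr M)/4 = 176400/707281 and a = ±420/841. Taking a = 420/841: M21 - M12 = 705600/707281, M13 - M31 = -740880/707281, M32 - M23 = 672000/707281, giving b12 = -420/841, b13 = -441/841, b23 = -400/841, i.e. R = 420/841 - 420/841*e12 - 441/841*e13 - 400/841*e23.
Its e12 coefficient is negative, so report the other preimage -R.
Answer: -420/841 + 420/841*e12 + 441/841*e13 + 400/841*e23. Sheet selection: the two-to-one cover makes ±R indistinguishable at the matrix level (trace -1681/707281), so uniqueness comes from the required sign on e12.


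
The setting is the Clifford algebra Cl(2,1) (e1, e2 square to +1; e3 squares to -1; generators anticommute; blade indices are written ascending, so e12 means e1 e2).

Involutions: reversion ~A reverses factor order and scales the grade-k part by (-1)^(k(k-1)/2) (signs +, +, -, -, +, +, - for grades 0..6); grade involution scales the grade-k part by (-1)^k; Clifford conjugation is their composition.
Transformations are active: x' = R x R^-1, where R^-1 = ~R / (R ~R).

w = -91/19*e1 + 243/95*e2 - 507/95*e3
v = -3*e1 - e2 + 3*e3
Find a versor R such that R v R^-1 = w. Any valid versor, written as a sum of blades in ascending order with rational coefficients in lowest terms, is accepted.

R = v + w = -148/19*e1 + 148/95*e2 - 222/95*e3 works: the equal norms (1) guarantee its sandwich swaps v into w.
Answer: -148/19*e1 + 148/95*e2 - 222/95*e3


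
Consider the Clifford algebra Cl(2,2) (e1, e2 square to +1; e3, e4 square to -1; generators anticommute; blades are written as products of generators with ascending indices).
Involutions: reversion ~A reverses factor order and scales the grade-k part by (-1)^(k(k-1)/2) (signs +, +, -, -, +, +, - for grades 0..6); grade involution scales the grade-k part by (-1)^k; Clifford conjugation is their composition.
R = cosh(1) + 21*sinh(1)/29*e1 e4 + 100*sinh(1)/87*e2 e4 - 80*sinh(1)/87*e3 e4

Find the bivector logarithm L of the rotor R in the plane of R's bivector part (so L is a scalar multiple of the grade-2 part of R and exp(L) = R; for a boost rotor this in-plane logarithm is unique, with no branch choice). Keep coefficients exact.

The scalar part of R is cosh(1), which fixes the rapidity magnitude through cosh (cosh is even, so it cannot fix the sign — the bivector part carries that); dividing the bivector part by sinh of the rapidity gives the plane, and L = rapidity * plane, where the joint sign ambiguity of (rapidity, plane) cancels in the product.
Concretely: cosh(rapidity) = cosh(1) gives rapidity = ±1, and since rapidity/sinh(rapidity) is even the sign is immaterial: L = (rapidity/sinh(rapidity)) * <R>_2 = (1/sinh(1)) * <R>_2.
Answer: 21/29*e1 e4 + 100/87*e2 e4 - 80/87*e3 e4


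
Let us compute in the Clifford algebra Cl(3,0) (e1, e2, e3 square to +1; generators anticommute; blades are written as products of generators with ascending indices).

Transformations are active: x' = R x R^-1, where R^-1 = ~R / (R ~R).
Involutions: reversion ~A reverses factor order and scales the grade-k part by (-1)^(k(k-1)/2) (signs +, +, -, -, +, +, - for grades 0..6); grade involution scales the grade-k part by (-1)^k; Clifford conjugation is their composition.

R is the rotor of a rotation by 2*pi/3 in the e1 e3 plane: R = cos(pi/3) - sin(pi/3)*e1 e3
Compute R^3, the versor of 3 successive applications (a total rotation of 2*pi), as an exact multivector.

Half-angle bookkeeping: 3 applications in e1 e3 add up to rotor phase 3*pi/3 = pi, so R^3 = cos(pi) - sin(pi)*e1 e3.
cos(pi) = -1 and sin(pi) = 0, so R^3 = -1. The total rotation 2*pi is 1 full turn, so every vector returns to itself, yet the rotor is -1, on the OTHER sheet of the double cover (an odd number of 2*pi turns).
Answer: -1


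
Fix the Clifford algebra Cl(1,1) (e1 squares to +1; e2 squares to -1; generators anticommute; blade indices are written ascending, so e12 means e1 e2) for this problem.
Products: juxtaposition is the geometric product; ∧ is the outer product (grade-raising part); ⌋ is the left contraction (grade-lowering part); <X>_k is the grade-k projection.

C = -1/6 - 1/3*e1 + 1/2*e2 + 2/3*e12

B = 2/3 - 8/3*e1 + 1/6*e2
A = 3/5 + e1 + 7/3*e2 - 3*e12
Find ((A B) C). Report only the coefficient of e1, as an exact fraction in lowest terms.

step 1: -239/90 - 13/30*e1 - 571/90*e2 + 79/18*e12
step 2: 361/54 - 82/15*e1 + 122/135*e2 - 29/6*e12
Answer: -82/15


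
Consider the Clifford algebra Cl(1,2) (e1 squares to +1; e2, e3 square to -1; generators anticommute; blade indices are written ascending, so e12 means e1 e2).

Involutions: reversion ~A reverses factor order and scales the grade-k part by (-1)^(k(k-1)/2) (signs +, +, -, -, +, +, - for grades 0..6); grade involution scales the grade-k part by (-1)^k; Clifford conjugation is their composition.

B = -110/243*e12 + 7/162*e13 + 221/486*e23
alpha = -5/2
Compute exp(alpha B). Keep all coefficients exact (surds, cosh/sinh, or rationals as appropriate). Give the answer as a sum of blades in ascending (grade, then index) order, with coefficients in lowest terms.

B^2 term by term: the squares give (-110/243)^2*(e12)^2 + (7/162)^2*(e13)^2 + (221/486)^2*(e23)^2 = 12100/59049*(+1) + 49/26244*(+1) + 48841/236196*(-1) = 0 (each basis 2-blade squares to minus the product of its generators' squares); cross terms between blades sharing an index anticommute and cancel. So B^2 = 0.
B^2 = 0, so the series truncates immediately: exp(alpha B) = 1 + alpha B (parabolic case).
Answer: 1 + 275/243*e12 - 35/324*e13 - 1105/972*e23


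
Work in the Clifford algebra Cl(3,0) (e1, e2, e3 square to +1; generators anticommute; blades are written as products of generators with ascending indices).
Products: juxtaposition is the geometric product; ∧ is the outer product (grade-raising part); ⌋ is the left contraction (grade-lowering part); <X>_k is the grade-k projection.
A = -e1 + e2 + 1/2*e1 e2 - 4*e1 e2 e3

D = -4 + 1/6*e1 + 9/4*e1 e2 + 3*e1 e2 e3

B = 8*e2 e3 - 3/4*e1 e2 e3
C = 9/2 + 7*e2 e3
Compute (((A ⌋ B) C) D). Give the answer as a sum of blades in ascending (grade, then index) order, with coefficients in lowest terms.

step 1: -3 + 67/8*e3 + 3/4*e1 e3 + 3/4*e2 e3
step 2: -75/4 - 469/8*e2 + 603/16*e3 - 21/4*e1 e2 + 27/8*e1 e3 - 141/8*e2 e3
step 3: 1389/16 + 5813/32*e1 + 491/2*e2 - 2169/16*e3 + 4879/48*e1 e2 + 783/4*e1 e3 + 2499/32*e2 e3 + 1639/64*e1 e2 e3
Answer: 1389/16 + 5813/32*e1 + 491/2*e2 - 2169/16*e3 + 4879/48*e1 e2 + 783/4*e1 e3 + 2499/32*e2 e3 + 1639/64*e1 e2 e3


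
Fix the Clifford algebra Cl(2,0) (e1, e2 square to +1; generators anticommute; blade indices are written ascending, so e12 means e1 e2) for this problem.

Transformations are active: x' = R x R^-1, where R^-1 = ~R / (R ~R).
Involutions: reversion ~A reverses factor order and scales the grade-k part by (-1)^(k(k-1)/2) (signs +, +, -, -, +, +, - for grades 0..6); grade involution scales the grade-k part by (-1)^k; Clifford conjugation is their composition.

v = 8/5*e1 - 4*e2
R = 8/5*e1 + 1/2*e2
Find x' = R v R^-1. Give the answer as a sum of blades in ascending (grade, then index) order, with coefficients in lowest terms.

~R = 8/5*e1 + 1/2*e2, and R ~R = 281/100, so R^-1 = ~R / (281/100).
R v = 14/25 - 36/5*e12
Answer: -1352/1405*e1 + 1180/281*e2


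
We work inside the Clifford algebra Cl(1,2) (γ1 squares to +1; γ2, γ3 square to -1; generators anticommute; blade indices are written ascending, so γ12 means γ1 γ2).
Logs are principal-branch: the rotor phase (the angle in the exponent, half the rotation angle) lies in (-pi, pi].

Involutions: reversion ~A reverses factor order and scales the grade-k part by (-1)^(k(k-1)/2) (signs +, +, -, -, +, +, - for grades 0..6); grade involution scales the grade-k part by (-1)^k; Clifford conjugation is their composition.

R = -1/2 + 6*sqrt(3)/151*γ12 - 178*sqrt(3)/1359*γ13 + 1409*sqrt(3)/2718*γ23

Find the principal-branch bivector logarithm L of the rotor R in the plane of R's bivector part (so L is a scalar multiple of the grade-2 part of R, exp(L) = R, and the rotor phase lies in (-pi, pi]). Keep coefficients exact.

The scalar part of R is -1/2, so the principal-branch rotor phase is pinned; divide the bivector part by its sine to get the unit plane — L is the phase times that plane.
Concretely: cos(phase) = -1/2 gives phase = ±2*pi/3, and since phase/sin(phase) is even the sign is immaterial: L = (phase/sin(phase)) * <R>_2 = (4*sqrt(3)*pi/9) * <R>_2.
Answer: 8*pi/151*γ12 - 712*pi/4077*γ13 + 2818*pi/4077*γ23


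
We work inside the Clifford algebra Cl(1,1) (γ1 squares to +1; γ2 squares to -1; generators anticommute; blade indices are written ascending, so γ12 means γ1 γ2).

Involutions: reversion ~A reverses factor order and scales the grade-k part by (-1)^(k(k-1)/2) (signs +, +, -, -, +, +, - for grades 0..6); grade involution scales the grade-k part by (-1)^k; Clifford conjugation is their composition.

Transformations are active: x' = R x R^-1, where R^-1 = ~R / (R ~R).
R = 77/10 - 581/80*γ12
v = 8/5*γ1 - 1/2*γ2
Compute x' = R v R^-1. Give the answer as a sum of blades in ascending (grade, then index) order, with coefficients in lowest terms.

~R = 77/10 + 581/80*γ12, and R ~R = 8379/1280, so R^-1 = ~R / (8379/1280).
R v = 6951/800*γ1 + 777/100*γ2
Answer: 26848/1425*γ1 + 53521/2850*γ2


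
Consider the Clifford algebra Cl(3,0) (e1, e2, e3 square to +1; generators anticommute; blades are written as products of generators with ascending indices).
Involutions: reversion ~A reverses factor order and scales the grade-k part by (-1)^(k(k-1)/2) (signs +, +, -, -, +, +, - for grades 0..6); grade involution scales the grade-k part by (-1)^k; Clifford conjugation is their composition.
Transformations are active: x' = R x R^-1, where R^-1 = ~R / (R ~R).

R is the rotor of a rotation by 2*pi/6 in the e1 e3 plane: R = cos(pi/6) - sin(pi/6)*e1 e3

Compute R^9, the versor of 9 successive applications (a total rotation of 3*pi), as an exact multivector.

Rotor phase runs at HALF the rotation angle; powers of one rotor simply add phase, so after 9 steps in e1 e3 the phase is 9*pi/6 = 3*pi/2 and R^9 = cos(3*pi/2) - sin(3*pi/2)*e1 e3.
cos(3*pi/2) = 0 and sin(3*pi/2) = -1, so R^9 = e1 e3. The net rotation is 1*pi (after discarding 1 full turn, each of which contributes a factor -1 to the rotor); the rotor keeps the half-angle phase exactly.
Answer: e1 e3


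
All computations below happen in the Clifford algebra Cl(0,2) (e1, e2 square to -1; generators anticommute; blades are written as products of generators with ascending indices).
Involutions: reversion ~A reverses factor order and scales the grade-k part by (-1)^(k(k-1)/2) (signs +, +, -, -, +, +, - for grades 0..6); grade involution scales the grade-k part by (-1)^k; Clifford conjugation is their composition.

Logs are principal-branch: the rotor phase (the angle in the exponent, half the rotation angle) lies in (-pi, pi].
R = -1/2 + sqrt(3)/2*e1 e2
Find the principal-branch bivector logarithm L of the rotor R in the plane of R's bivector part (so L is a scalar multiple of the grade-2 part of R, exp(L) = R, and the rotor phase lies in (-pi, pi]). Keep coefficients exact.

The scalar part of R is -1/2, and that scalar determines the rotor phase on the principal branch; recovering the unit plane as bivector-part over sine of the phase gives L = phase * plane.
Concretely: cos(phase) = -1/2 gives phase = ±2*pi/3, and since phase/sin(phase) is even the sign is immaterial: L = (phase/sin(phase)) * <R>_2 = (4*sqrt(3)*pi/9) * <R>_2.
Answer: 2*pi/3*e1 e2


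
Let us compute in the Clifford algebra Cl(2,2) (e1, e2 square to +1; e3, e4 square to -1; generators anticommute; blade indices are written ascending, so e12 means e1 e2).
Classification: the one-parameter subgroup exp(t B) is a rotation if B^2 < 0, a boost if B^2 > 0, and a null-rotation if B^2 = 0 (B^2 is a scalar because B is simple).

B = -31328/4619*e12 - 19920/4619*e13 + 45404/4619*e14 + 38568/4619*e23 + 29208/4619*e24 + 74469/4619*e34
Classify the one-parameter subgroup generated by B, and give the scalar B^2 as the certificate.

B^2 term by term: the squares give (-31328/4619)^2*(e12)^2 + (-19920/4619)^2*(e13)^2 + (45404/4619)^2*(e14)^2 + (38568/4619)^2*(e23)^2 + (29208/4619)^2*(e24)^2 + (74469/4619)^2*(e34)^2 = 981443584/21335161*(-1) + 396806400/21335161*(+1) + 2061523216/21335161*(+1) + 1487490624/21335161*(+1) + 853107264/21335161*(+1) + 5545631961/21335161*(-1) = -81 (each basis 2-blade squares to minus the product of its generators' squares); cross terms between blades sharing an index anticommute and cancel; the commuting (index-disjoint) pairs give grade-4 terms 2*c*c'*(blade product), which cancel blade by blade — e1234: -4665929664/21335161 + 1163646720/21335161 + 3502282944/21335161 = 0 — confirming B is simple. So B^2 = -81.
Answer: rotation, certificate B^2 = -81. The class reads off the invariant scalar -81 directly.


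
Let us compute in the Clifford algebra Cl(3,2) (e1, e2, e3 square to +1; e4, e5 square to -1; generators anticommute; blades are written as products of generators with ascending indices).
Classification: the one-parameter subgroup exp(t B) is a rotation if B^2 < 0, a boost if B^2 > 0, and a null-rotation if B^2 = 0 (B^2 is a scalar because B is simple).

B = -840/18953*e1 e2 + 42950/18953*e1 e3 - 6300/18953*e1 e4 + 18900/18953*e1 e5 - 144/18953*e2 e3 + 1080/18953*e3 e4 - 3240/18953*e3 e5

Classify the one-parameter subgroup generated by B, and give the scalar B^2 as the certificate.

B^2 term by term: the squares give (-840/18953)^2*(e1 e2)^2 + (42950/18953)^2*(e1 e3)^2 + (-6300/18953)^2*(e1 e4)^2 + (18900/18953)^2*(e1 e5)^2 + (-144/18953)^2*(e2 e3)^2 + (1080/18953)^2*(e3 e4)^2 + (-3240/18953)^2*(e3 e5)^2 = 705600/359216209*(-1) + 1844702500/359216209*(-1) + 39690000/359216209*(+1) + 357210000/359216209*(+1) + 20736/359216209*(-1) + 1166400/359216209*(+1) + 10497600/359216209*(+1) = -4 (each basis 2-blade squares to minus the product of its generators' squares); cross terms between blades sharing an index anticommute and cancel; the commuting (index-disjoint) pairs give grade-4 terms 2*c*c'*(blade product), which cancel blade by blade — e1 e2 e3 e4: -1814400/359216209 + 1814400/359216209 = 0; e1 e2 e3 e5: 5443200/359216209 - 5443200/359216209 = 0; e1 e3 e4 e5: -40824000/359216209 + 40824000/359216209 = 0 — confirming B is simple. So B^2 = -4.
Answer: rotation, certificate B^2 = -4. Certificate logic: -4 is a conjugation-invariant scalar, so its sign fixes rotation versus boost versus null-rotation outright.


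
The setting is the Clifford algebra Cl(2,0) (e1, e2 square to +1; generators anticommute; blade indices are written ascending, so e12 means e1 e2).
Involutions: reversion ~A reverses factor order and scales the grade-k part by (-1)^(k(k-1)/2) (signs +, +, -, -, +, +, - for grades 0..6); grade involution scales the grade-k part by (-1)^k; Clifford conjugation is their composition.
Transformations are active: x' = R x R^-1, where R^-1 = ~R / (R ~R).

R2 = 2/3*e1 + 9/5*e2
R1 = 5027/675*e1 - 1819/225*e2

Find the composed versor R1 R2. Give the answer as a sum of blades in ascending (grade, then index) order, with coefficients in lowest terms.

Distribute over the terms of R1 (each basis-blade product reordered to ascending indices, repeated generators contracted through their squares):
(5027/675*e1) R2 = 10054/2025 + 5027/375*e12
(-1819/225*e2) R2 = -1819/125 + 3638/675*e12
Summing the partial products and collecting blades:
Answer: -97069/10125 + 63433/3375*e12


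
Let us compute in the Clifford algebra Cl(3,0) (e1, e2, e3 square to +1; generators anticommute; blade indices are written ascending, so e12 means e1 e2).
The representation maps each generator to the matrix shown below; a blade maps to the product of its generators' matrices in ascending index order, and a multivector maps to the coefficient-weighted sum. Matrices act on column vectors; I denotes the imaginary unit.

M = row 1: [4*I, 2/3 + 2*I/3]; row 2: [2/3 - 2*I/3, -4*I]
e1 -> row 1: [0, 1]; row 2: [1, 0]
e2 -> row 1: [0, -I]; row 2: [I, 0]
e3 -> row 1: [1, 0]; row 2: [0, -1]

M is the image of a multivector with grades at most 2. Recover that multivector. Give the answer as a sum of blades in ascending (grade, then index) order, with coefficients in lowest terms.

Method: 1, rho(e1), rho(e2), rho(e3) form a trace-orthogonal basis of the 2x2 complex matrices (tr(X Y) = 2 if X = Y, else 0), so M = m0*1 + m1*rho(e1) + m2*rho(e2) + m3*rho(e3) with m0 = tr(M)/2 = 0, m1 = tr(M rho(e1))/2 = 2/3, m2 = tr(M rho(e2))/2 = -2/3, m3 = tr(M rho(e3))/2 = 4*I.
Multiplying table entries, the bivector images are rho(e12) = I*rho(e3), rho(e13) = -I*rho(e2), rho(e23) = I*rho(e1); with real blade coefficients the real parts of m0..m3 are the coefficients of 1, e1, e2, e3 and the imaginary parts give the bivectors (e23: Im m1, e13: -Im m2, e12: Im m3).
Answer: 2/3*e1 - 2/3*e2 + 4*e12


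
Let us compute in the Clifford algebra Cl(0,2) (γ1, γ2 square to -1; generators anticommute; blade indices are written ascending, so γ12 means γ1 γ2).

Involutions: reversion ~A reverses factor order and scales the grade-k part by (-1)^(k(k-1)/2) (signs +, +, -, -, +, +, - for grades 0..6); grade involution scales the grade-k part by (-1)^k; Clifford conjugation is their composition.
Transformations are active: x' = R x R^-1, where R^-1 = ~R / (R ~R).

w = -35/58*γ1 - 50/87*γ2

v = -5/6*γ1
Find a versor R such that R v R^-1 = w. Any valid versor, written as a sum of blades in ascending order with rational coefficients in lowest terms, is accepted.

Construction: equal norms (both -25/36) license R = v + w = -125/87*γ1 - 50/87*γ2 — nothing changes along that direction, while (v - w)/2 changes sign, so v maps onto w.
Answer: -125/87*γ1 - 50/87*γ2


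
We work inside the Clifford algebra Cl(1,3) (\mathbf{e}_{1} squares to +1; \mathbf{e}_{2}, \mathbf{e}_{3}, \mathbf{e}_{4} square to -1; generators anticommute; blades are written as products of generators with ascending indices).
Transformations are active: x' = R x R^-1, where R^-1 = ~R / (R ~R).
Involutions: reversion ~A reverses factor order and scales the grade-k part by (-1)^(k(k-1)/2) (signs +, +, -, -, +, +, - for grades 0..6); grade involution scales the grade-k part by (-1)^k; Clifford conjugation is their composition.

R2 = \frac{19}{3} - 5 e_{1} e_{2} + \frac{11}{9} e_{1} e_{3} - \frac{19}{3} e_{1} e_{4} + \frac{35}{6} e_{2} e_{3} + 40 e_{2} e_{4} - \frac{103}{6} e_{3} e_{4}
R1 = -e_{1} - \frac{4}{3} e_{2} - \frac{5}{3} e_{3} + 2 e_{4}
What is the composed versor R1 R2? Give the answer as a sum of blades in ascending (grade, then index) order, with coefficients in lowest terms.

Distribute over the terms of R1 (each basis-blade product reordered to ascending indices, repeated generators contracted through their squares):
(-e_{1}) R2 = -\frac{19}{3} e_{1} + 5 e_{2} - \frac{11}{9} e_{3} + \frac{19}{3} e_{4} - \frac{35}{6} e_{1} e_{2} e_{3} - 40 e_{1} e_{2} e_{4} + \frac{103}{6} e_{1} e_{3} e_{4}
(-\frac{4}{3} e_{2}) R2 = \frac{20}{3} e_{1} - \frac{76}{9} e_{2} + \frac{70}{9} e_{3} + \frac{160}{3} e_{4} + \frac{44}{27} e_{1} e_{2} e_{3} - \frac{76}{9} e_{1} e_{2} e_{4} + \frac{206}{9} e_{2} e_{3} e_{4}
(-\frac{5}{3} e_{3}) R2 = -\frac{55}{27} e_{1} - \frac{175}{18} e_{2} - \frac{95}{9} e_{3} - \frac{515}{18} e_{4} + \frac{25}{3} e_{1} e_{2} e_{3} - \frac{95}{9} e_{1} e_{3} e_{4} + \frac{200}{3} e_{2} e_{3} e_{4}
(2 e_{4}) R2 = -\frac{38}{3} e_{1} + 80 e_{2} - \frac{103}{3} e_{3} + \frac{38}{3} e_{4} - 10 e_{1} e_{2} e_{4} + \frac{22}{9} e_{1} e_{3} e_{4} + \frac{35}{3} e_{2} e_{3} e_{4}
Summing the partial products and collecting blades:
Answer: -\frac{388}{27} e_{1} + \frac{401}{6} e_{2} - \frac{115}{3} e_{3} + \frac{787}{18} e_{4} + \frac{223}{54} e_{1} e_{2} e_{3} - \frac{526}{9} e_{1} e_{2} e_{4} + \frac{163}{18} e_{1} e_{3} e_{4} + \frac{911}{9} e_{2} e_{3} e_{4}


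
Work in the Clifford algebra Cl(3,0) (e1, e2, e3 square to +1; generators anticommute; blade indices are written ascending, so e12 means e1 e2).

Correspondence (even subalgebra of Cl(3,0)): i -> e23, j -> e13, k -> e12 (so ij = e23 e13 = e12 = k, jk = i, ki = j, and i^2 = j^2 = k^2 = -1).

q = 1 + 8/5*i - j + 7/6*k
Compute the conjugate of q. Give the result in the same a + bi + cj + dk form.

In blades: q = 1 + 7/6*e12 - e13 + 8/5*e23.
Quaternion conjugation is reversion on the even subalgebra: the scalar is fixed and every grade-2 blade flips sign, giving 1 - 7/6*e12 + e13 - 8/5*e23; translating back:
Answer: 1 - 8/5*i + j - 7/6*k


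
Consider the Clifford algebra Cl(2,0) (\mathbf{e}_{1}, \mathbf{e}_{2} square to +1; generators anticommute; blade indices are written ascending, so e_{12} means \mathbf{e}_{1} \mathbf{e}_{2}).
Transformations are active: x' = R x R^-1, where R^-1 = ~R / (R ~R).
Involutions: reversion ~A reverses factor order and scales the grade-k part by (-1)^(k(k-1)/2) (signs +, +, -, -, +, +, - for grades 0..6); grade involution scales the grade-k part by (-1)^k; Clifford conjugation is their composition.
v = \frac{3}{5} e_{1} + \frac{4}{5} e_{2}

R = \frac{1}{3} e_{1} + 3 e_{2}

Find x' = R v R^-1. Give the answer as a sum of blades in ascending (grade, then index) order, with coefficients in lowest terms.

~R = \frac{1}{3} e_{1} + 3 e_{2}, and R ~R = \frac{82}{9}, so R^-1 = ~R / (\frac{82}{9}).
R v = \frac{13}{5} - \frac{23}{15} e_{12}
Answer: -\frac{84}{205} e_{1} + \frac{187}{205} e_{2}


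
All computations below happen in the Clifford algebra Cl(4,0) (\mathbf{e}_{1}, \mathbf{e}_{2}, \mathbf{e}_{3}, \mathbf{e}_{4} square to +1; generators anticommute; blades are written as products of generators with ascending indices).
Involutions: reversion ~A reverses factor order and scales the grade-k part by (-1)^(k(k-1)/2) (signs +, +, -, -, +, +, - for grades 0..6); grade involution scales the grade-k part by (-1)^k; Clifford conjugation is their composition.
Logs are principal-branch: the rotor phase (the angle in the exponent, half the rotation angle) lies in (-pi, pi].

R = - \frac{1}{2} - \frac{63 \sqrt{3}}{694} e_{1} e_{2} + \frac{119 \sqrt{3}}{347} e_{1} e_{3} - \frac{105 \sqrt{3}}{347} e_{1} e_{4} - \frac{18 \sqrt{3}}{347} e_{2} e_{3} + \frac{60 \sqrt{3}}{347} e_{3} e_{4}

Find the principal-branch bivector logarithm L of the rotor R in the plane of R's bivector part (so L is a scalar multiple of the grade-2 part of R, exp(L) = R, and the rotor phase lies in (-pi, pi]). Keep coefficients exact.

The scalar part of R is - \frac{1}{2}, which fixes the principal-branch rotor phase; the unit plane is then the bivector part divided by the sine of that phase, and L is that plane scaled by the phase.
Concretely: cos(phase) = - \frac{1}{2} gives phase = ±\frac{2 \pi}{3}, and since phase/sin(phase) is even the sign is immaterial: L = (phase/sin(phase)) * <R>_2 = (\frac{4 \sqrt{3} \pi}{9}) * <R>_2.
Answer: - \frac{42 \pi}{347} e_{1} e_{2} + \frac{476 \pi}{1041} e_{1} e_{3} - \frac{140 \pi}{347} e_{1} e_{4} - \frac{24 \pi}{347} e_{2} e_{3} + \frac{80 \pi}{347} e_{3} e_{4}


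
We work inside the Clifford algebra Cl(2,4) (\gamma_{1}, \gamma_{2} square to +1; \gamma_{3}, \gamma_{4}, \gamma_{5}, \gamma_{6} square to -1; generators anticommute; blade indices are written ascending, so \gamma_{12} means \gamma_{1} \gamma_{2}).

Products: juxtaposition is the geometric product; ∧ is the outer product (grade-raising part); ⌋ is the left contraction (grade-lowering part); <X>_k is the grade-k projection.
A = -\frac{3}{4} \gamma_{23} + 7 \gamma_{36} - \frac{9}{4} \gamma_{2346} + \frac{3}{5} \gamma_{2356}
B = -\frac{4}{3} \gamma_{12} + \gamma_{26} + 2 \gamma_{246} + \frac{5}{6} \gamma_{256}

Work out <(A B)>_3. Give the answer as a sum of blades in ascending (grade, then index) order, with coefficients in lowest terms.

step 1: -4 \gamma_{3} - \gamma_{13} - 7 \gamma_{23} - \frac{9}{4} \gamma_{34} + \frac{3}{5} \gamma_{35} + \frac{3}{4} \gamma_{36} + 14 \gamma_{234} + \frac{35}{6} \gamma_{235} + \frac{123}{40} \gamma_{345} + \frac{3}{2} \gamma_{346} + \frac{5}{8} \gamma_{356} - \frac{28}{3} \gamma_{1236} - 3 \gamma_{1346} + \frac{4}{5} \gamma_{1356}
step 2: 14 \gamma_{234} + \frac{35}{6} \gamma_{235} + \frac{123}{40} \gamma_{345} + \frac{3}{2} \gamma_{346} + \frac{5}{8} \gamma_{356}
Answer: 14 \gamma_{234} + \frac{35}{6} \gamma_{235} + \frac{123}{40} \gamma_{345} + \frac{3}{2} \gamma_{346} + \frac{5}{8} \gamma_{356}


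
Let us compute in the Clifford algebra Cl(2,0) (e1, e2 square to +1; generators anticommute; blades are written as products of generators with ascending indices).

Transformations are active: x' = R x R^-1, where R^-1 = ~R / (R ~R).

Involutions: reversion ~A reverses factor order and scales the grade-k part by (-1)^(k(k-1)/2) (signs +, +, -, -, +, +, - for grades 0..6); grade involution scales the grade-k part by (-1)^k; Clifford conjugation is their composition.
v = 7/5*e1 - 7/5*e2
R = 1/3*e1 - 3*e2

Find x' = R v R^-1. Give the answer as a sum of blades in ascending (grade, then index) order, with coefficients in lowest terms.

~R = 1/3*e1 - 3*e2, and R ~R = 82/9, so R^-1 = ~R / (82/9).
R v = 14/3 + 56/15*e1 e2
Answer: -217/205*e1 - 343/205*e2


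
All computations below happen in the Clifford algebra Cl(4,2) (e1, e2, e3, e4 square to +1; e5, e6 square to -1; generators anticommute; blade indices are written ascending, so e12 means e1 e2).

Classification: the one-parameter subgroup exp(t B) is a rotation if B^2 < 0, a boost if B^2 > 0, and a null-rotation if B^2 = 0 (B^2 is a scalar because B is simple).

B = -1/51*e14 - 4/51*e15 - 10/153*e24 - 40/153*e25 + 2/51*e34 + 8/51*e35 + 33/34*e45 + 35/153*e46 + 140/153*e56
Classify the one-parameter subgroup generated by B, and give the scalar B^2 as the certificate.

B^2 term by term: the squares give (-1/51)^2*(e14)^2 + (-4/51)^2*(e15)^2 + (-10/153)^2*(e24)^2 + (-40/153)^2*(e25)^2 + (2/51)^2*(e34)^2 + (8/51)^2*(e35)^2 + (33/34)^2*(e45)^2 + (35/153)^2*(e46)^2 + (140/153)^2*(e56)^2 = 1/2601*(-1) + 16/2601*(+1) + 100/23409*(-1) + 1600/23409*(+1) + 4/2601*(-1) + 64/2601*(+1) + 1089/1156*(+1) + 1225/23409*(+1) + 19600/23409*(-1) = 1/4 (each basis 2-blade squares to minus the product of its generators' squares); cross terms between blades sharing an index anticommute and cancel; the commuting (index-disjoint) pairs give grade-4 terms 2*c*c'*(blade product), which cancel blade by blade — e1245: -80/7803 + 80/7803 = 0; e1345: 16/2601 - 16/2601 = 0; e1456: -280/7803 + 280/7803 = 0; e2345: 160/7803 - 160/7803 = 0; e2456: -2800/23409 + 2800/23409 = 0; e3456: 560/7803 - 560/7803 = 0 — confirming B is simple. So B^2 = 1/4.
Answer: boost, certificate B^2 = 1/4. Key observation: B^2 = 1/4 is a conjugation invariant, so its sign decides the class regardless of the surface form of B.


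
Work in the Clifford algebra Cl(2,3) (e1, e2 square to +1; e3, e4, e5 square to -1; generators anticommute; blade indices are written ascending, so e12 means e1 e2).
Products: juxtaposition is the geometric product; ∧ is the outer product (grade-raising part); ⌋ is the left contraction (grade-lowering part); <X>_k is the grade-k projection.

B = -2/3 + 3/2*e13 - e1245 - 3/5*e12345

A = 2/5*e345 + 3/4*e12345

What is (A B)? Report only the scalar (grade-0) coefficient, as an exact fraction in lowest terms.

step 1: 9/20 - 3/4*e3 - 6/25*e12 + 2/5*e123 + 3/5*e145 - 9/8*e245 - 4/15*e345 - 1/2*e12345
Answer: 9/20


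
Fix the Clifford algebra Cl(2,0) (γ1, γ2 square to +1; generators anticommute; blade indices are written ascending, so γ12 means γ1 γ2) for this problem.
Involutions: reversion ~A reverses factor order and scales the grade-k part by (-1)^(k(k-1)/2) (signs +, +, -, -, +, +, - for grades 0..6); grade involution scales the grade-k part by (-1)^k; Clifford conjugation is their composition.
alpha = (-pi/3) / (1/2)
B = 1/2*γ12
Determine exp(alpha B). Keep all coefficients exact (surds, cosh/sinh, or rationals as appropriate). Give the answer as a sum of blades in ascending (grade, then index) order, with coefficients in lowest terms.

B^2 = (1/2)^2*(γ12)^2 = 1/4*(-1) = -1/4 (a basis 2-blade squares to minus the product of its generators' squares).
B^2 = -1/4 — B^2 < 0, so the exponential closes trigonometrically: l = 1/2, alpha*l = -pi/3, so exp(alpha B) = cos(-pi/3) + (sin(-pi/3)/(1/2))*B = 1/2 + (-sqrt(3))*B.
Answer: 1/2 - sqrt(3)/2*γ12


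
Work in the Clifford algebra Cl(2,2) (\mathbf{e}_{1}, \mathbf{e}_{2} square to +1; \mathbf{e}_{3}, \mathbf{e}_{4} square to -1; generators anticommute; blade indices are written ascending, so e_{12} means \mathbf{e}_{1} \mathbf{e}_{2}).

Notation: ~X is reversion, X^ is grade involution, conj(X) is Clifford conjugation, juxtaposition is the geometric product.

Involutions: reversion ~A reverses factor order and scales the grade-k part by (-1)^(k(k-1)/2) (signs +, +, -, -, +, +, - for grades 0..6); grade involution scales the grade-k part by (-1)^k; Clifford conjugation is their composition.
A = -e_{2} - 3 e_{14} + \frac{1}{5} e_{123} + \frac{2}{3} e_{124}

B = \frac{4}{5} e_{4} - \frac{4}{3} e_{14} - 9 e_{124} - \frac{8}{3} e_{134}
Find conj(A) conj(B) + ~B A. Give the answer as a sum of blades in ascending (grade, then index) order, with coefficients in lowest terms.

first term: -2 + \frac{12}{5} e_{1} + \frac{235}{9} e_{2} + 8 e_{3} + \frac{8}{15} e_{12} + 9 e_{14} - \frac{16}{9} e_{23} - \frac{4}{15} e_{24} + \frac{9}{5} e_{34} - \frac{4}{3} e_{124} + \frac{4}{15} e_{234} + \frac{188}{75} e_{1234}
second term: 2 - \frac{12}{5} e_{1} + \frac{235}{9} e_{2} + 8 e_{3} - \frac{8}{15} e_{12} + 9 e_{14} - \frac{16}{9} e_{23} + \frac{4}{3} e_{24} + \frac{9}{5} e_{34} + \frac{4}{3} e_{124} - \frac{4}{15} e_{234} - \frac{212}{75} e_{1234}
Answer: \frac{470}{9} e_{2} + 16 e_{3} + 18 e_{14} - \frac{32}{9} e_{23} + \frac{16}{15} e_{24} + \frac{18}{5} e_{34} - \frac{8}{25} e_{1234}


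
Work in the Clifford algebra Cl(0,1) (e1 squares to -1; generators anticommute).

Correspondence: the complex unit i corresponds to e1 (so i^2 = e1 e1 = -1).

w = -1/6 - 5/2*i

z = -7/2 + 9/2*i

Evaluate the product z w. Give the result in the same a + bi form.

In blades: z = -7/2 + 9/2*e1, w = -1/6 - 5/2*e1.
Distribute z over w term by term (generator squares from the signature, products reordered to ascending indices): (-7/2)*w = 7/12 + 35/4*e1; (9/2*e1)*w = 45/4 - 3/4*e1.
Sum: 71/6 + 8*e1; translating back through the correspondence:
Answer: 71/6 + 8i


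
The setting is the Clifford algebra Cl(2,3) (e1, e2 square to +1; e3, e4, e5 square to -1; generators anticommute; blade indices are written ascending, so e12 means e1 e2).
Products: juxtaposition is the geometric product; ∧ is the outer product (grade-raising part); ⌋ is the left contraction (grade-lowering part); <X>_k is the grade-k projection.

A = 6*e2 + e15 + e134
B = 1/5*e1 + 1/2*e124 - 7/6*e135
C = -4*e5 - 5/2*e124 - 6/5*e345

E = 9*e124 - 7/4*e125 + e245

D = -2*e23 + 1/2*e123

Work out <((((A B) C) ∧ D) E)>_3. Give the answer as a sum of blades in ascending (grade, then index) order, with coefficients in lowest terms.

step 1: 7/6*e3 - 1/5*e5 - 6/5*e12 - 3*e14 - 1/2*e23 + 1/5*e34 - 7/6*e45 - 1/2*e245 + 7*e1235
step 2: -4/5 - 15/2*e2 - 7/5*e3 - 23/3*e4 + 6/25*e5 - 5/4*e15 - 3/5*e23 - 2*e24 - 6/25*e34 - 14/3*e35 + 7/5*e45 + 57/2*e123 - 42/5*e124 + 463/60*e125 - 5/4*e134 + 18/5*e135 + 12*e145 + 2*e235 - 3/5*e245 - 183/10*e345 - 35/12*e1234 - 1/2*e1245 + 36/25*e12345
step 3: 8/5*e23 - 2/5*e123 + 46/3*e234 - 12/25*e235 + 23/6*e1234 + 119/50*e1235 - 14/5*e2345 - 233/10*e12345
step 4: 5507/200*e3 + 5777/50*e13 + 8779/200*e34 + 581/3*e35 - 178/25*e134 + 145/6*e135 + 15917/600*e345 + 3437/150*e1345
step 5: -178/25*e134 + 145/6*e135 + 15917/600*e345
Answer: -178/25*e134 + 145/6*e135 + 15917/600*e345


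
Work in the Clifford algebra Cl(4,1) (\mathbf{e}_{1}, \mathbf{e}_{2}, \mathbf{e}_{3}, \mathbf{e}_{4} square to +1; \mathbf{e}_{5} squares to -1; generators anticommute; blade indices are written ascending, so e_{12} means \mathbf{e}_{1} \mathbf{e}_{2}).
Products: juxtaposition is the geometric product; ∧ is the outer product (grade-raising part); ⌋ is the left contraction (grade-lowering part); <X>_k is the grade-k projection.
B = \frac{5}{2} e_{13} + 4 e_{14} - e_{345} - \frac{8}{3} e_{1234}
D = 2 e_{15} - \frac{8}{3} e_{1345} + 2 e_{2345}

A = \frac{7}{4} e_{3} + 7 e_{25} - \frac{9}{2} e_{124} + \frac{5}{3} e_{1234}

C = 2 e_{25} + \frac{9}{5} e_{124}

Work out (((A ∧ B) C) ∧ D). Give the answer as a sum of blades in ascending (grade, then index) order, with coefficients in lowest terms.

step 1: -7 e_{134} - \frac{35}{2} e_{1235} - 28 e_{1245}
step 2: -\frac{252}{5} e_{5} + 35 e_{13} + 56 e_{14} - \frac{63}{5} e_{23} - \frac{63}{2} e_{345} - 14 e_{12345}
step 3: -\frac{126}{5} e_{1235}
Answer: -\frac{126}{5} e_{1235}


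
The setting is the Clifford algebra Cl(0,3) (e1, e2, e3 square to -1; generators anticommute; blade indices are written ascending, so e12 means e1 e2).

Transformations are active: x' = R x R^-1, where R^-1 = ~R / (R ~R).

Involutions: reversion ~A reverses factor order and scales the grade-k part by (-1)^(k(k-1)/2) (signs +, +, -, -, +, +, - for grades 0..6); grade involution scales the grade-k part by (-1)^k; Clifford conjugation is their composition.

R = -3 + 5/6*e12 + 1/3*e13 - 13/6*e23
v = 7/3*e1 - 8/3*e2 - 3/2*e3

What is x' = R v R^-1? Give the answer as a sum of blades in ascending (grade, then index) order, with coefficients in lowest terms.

~R = -3 - 5/6*e12 - 1/3*e13 + 13/6*e23, and R ~R = 29/2, so R^-1 = ~R / (29/2).
R v = -77/18*e1 + 241/36*e2 + 199/18*e3 - 65/12*e123
Answer: 19/18*e1 + 38/261*e2 - 965/261*e3


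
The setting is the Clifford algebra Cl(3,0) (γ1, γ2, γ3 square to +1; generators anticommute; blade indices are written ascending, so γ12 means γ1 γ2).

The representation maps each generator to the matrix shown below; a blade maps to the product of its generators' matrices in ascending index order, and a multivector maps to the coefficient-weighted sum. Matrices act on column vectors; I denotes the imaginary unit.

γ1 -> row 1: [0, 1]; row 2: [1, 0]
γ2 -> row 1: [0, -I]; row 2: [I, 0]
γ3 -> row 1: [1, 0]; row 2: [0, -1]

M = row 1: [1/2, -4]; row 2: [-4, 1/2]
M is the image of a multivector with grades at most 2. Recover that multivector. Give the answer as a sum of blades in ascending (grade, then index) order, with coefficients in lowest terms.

Method: 1, rho(γ1), rho(γ2), rho(γ3) form a trace-orthogonal basis of the 2x2 complex matrices (tr(X Y) = 2 if X = Y, else 0), so M = m0*1 + m1*rho(γ1) + m2*rho(γ2) + m3*rho(γ3) with m0 = tr(M)/2 = 1/2, m1 = tr(M rho(γ1))/2 = -4, m2 = tr(M rho(γ2))/2 = 0, m3 = tr(M rho(γ3))/2 = 0.
Multiplying table entries, the bivector images are rho(γ12) = I*rho(γ3), rho(γ13) = -I*rho(γ2), rho(γ23) = I*rho(γ1); with real blade coefficients the real parts of m0..m3 are the coefficients of 1, γ1, γ2, γ3 and the imaginary parts give the bivectors (γ23: Im m1, γ13: -Im m2, γ12: Im m3).
Answer: 1/2 - 4*γ1


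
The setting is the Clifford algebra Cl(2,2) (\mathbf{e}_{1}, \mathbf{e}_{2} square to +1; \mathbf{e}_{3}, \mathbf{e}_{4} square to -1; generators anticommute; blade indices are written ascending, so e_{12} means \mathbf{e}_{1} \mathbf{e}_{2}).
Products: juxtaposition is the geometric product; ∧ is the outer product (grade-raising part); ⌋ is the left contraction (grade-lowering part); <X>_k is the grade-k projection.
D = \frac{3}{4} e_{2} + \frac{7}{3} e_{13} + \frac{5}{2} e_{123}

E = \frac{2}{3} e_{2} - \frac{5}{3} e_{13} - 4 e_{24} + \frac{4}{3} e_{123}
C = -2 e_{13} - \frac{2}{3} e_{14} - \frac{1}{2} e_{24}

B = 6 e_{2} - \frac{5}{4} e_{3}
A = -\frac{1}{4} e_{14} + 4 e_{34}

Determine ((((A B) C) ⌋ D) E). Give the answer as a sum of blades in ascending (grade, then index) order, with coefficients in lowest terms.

step 1: -5 e_{4} + \frac{3}{2} e_{124} - \frac{5}{16} e_{134} + 24 e_{234}
step 2: \frac{31}{12} e_{1} + \frac{7}{2} e_{2} + \frac{283}{24} e_{3} + \frac{5}{8} e_{4} - \frac{517}{32} e_{123} + 48 e_{124} + 10 e_{134} + 3 e_{234}
step 3: -\frac{2417}{64} + \frac{1981}{72} e_{1} + \frac{217}{36} e_{3} - \frac{1415}{48} e_{12} - \frac{35}{4} e_{13} + \frac{155}{24} e_{23}
step 4: \frac{175}{12} - \frac{4555}{216} e_{1} - \frac{1297}{96} e_{2} - \frac{2345}{216} e_{3} + \frac{1517}{72} e_{12} + \frac{12085}{192} e_{13} + \frac{1415}{12} e_{14} - \frac{2371}{144} e_{23} + \frac{2417}{16} e_{24} + \frac{155}{6} e_{34} - \frac{2137}{48} e_{123} - \frac{1981}{18} e_{124} + \frac{217}{9} e_{234} - 35 e_{1234}
Answer: \frac{175}{12} - \frac{4555}{216} e_{1} - \frac{1297}{96} e_{2} - \frac{2345}{216} e_{3} + \frac{1517}{72} e_{12} + \frac{12085}{192} e_{13} + \frac{1415}{12} e_{14} - \frac{2371}{144} e_{23} + \frac{2417}{16} e_{24} + \frac{155}{6} e_{34} - \frac{2137}{48} e_{123} - \frac{1981}{18} e_{124} + \frac{217}{9} e_{234} - 35 e_{1234}


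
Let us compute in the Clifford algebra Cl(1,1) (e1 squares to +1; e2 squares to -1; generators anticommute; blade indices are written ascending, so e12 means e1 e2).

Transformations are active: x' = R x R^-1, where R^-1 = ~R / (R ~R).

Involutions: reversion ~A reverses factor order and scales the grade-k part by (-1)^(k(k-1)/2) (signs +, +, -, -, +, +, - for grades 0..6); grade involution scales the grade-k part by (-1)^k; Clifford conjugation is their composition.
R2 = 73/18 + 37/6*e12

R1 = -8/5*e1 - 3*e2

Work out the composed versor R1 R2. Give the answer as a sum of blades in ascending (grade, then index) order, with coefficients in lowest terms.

Distribute over the terms of R1 (each basis-blade product reordered to ascending indices, repeated generators contracted through their squares):
(-8/5*e1) R2 = -292/45*e1 - 148/15*e2
(-3*e2) R2 = -37/2*e1 - 73/6*e2
Summing the partial products and collecting blades:
Answer: -2249/90*e1 - 661/30*e2


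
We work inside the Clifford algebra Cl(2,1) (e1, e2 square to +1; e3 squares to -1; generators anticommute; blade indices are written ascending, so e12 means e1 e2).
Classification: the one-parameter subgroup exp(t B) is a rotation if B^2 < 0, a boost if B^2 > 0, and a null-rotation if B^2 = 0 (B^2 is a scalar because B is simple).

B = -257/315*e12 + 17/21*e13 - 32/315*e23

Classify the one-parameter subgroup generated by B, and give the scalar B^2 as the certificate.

B^2 term by term: the squares give (-257/315)^2*(e12)^2 + (17/21)^2*(e13)^2 + (-32/315)^2*(e23)^2 = 66049/99225*(-1) + 289/441*(+1) + 1024/99225*(+1) = 0 (each basis 2-blade squares to minus the product of its generators' squares); cross terms between blades sharing an index anticommute and cancel. So B^2 = 0.
Answer: null-rotation, certificate B^2 = 0. Certificate logic: 0 is a conjugation-invariant scalar, so its sign fixes rotation versus boost versus null-rotation outright.


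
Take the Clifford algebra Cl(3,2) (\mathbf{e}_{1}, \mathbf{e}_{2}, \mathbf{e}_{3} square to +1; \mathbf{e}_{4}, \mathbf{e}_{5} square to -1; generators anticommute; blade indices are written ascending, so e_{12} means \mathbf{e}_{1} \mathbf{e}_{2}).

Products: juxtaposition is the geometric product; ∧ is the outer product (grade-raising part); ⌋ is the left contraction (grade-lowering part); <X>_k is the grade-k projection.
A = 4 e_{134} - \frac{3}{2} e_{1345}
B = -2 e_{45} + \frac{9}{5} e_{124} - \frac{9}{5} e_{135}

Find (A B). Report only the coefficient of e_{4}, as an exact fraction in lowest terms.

step 1: \frac{27}{10} e_{4} - 3 e_{13} - \frac{36}{5} e_{23} + \frac{36}{5} e_{45} + 8 e_{135} - \frac{27}{10} e_{235}
Answer: \frac{27}{10}
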